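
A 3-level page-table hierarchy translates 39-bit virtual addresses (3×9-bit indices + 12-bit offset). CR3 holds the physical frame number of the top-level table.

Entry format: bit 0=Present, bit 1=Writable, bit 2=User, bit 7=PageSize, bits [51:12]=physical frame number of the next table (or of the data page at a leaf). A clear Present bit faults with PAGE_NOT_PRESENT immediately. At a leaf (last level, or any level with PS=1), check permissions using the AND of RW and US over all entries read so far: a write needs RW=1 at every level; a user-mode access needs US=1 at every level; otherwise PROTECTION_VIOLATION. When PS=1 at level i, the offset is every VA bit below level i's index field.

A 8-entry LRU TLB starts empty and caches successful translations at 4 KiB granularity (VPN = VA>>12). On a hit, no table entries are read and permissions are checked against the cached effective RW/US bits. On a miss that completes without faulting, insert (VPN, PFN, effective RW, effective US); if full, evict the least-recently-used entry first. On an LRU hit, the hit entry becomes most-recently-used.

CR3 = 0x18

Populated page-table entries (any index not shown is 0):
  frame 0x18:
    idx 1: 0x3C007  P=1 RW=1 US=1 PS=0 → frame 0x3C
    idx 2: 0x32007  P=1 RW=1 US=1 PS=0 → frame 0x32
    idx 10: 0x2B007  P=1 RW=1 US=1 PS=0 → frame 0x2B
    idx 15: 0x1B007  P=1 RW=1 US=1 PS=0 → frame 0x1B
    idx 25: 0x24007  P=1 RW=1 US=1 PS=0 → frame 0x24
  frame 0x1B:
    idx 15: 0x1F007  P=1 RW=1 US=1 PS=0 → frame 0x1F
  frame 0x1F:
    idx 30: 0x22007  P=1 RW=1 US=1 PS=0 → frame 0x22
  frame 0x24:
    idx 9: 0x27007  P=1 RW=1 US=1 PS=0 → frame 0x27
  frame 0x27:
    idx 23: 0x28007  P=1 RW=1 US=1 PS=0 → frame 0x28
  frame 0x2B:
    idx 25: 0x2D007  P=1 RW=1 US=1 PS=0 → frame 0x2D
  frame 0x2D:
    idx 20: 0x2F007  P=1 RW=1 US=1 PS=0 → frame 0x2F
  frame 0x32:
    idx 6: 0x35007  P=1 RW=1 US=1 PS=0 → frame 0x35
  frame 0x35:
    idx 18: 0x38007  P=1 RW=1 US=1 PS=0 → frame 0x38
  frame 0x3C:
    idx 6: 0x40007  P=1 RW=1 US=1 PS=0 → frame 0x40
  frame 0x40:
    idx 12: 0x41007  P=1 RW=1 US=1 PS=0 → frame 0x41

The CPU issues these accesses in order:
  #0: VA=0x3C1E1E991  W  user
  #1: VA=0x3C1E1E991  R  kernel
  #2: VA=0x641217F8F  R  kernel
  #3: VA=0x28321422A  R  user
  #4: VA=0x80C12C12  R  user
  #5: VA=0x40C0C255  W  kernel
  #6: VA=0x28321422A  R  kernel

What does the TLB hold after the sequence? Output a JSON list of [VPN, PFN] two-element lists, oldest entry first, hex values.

Per-access translation:
#0 VA=0x3C1E1E991 (w,user):
  [0] read 0x18 idx=15: raw=0x1B007 flags P=1 W=1 U=1 S=0
  [1] read 0x1B idx=15: raw=0x1F007 flags P=1 W=1 U=1 S=0
  [2] read 0x1F idx=30: raw=0x22007 flags P=1 W=1 U=1 S=0
  → PA=0x22991  (3 entries read)
#1 VA=0x3C1E1E991 (r,kernel):
  TLB hit vpn=0x3C1E1E → PA=0x22991
#2 VA=0x641217F8F (r,kernel):
  [0] read 0x18 idx=25: raw=0x24007 flags P=1 W=1 U=1 S=0
  [1] read 0x24 idx=9: raw=0x27007 flags P=1 W=1 U=1 S=0
  [2] read 0x27 idx=23: raw=0x28007 flags P=1 W=1 U=1 S=0
  → PA=0x28F8F  (3 entries read)
#3 VA=0x28321422A (r,user):
  [0] read 0x18 idx=10: raw=0x2B007 flags P=1 W=1 U=1 S=0
  [1] read 0x2B idx=25: raw=0x2D007 flags P=1 W=1 U=1 S=0
  [2] read 0x2D idx=20: raw=0x2F007 flags P=1 W=1 U=1 S=0
  → PA=0x2F22A  (3 entries read)
#4 VA=0x80C12C12 (r,user):
  [0] read 0x18 idx=2: raw=0x32007 flags P=1 W=1 U=1 S=0
  [1] read 0x32 idx=6: raw=0x35007 flags P=1 W=1 U=1 S=0
  [2] read 0x35 idx=18: raw=0x38007 flags P=1 W=1 U=1 S=0
  → PA=0x38C12  (3 entries read)
#5 VA=0x40C0C255 (w,kernel):
  [0] read 0x18 idx=1: raw=0x3C007 flags P=1 W=1 U=1 S=0
  [1] read 0x3C idx=6: raw=0x40007 flags P=1 W=1 U=1 S=0
  [2] read 0x40 idx=12: raw=0x41007 flags P=1 W=1 U=1 S=0
  → PA=0x41255  (3 entries read)
#6 VA=0x28321422A (r,kernel):
  TLB hit vpn=0x283214 → PA=0x2F22A

TLB: [["0x3C1E1E", "0x22"], ["0x641217", "0x28"], ["0x80C12", "0x38"], ["0x40C0C", "0x41"], ["0x283214", "0x2F"]]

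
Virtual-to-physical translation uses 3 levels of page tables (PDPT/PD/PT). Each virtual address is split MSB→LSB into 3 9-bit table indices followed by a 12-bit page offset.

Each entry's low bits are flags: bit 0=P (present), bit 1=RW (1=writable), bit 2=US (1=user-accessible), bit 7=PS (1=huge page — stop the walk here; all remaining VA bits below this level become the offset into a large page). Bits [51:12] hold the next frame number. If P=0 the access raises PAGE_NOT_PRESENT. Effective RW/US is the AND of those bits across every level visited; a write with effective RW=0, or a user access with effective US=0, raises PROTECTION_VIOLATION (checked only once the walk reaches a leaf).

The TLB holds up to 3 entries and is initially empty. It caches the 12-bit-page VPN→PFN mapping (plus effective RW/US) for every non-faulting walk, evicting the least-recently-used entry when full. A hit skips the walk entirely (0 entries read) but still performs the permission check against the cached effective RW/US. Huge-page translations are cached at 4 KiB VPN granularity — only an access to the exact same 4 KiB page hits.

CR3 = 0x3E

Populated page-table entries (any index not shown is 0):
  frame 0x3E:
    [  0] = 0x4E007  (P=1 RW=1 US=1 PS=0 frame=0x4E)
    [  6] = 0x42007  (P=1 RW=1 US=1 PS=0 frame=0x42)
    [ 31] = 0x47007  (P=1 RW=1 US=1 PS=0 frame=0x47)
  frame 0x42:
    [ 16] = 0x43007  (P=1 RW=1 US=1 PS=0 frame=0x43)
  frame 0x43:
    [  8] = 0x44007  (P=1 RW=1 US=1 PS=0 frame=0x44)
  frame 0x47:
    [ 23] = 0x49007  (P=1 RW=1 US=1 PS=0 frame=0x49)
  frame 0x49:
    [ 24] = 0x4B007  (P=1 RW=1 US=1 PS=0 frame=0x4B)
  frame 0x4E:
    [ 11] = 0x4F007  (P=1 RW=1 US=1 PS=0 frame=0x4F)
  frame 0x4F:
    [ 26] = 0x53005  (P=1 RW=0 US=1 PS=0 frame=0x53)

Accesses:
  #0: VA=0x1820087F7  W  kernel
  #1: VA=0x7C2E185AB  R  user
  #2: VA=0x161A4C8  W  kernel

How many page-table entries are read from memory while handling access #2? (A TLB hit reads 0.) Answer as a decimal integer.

Walk each access:
#0 VA=0x1820087F7 (w,kernel):
  [0] read 0x3E idx=6: raw=0x42007 flags P=1 W=1 U=1 S=0
  [1] read 0x42 idx=16: raw=0x43007 flags P=1 W=1 U=1 S=0
  [2] read 0x43 idx=8: raw=0x44007 flags P=1 W=1 U=1 S=0
  → PA=0x447F7  (3 entries read)
#1 VA=0x7C2E185AB (r,user):
  [0] read 0x3E idx=31: raw=0x47007 flags P=1 W=1 U=1 S=0
  [1] read 0x47 idx=23: raw=0x49007 flags P=1 W=1 U=1 S=0
  [2] read 0x49 idx=24: raw=0x4B007 flags P=1 W=1 U=1 S=0
  → PA=0x4B5AB  (3 entries read)
#2 VA=0x161A4C8 (w,kernel):
  [0] read 0x3E idx=0: raw=0x4E007 flags P=1 W=1 U=1 S=0
  [1] read 0x4E idx=11: raw=0x4F007 flags P=1 W=1 U=1 S=0
  [2] read 0x4F idx=26: raw=0x53005 flags P=1 W=0 U=1 S=0
  ✗ PROTECTION_VIOLATION  [3 reads]

Entries read for #2: 3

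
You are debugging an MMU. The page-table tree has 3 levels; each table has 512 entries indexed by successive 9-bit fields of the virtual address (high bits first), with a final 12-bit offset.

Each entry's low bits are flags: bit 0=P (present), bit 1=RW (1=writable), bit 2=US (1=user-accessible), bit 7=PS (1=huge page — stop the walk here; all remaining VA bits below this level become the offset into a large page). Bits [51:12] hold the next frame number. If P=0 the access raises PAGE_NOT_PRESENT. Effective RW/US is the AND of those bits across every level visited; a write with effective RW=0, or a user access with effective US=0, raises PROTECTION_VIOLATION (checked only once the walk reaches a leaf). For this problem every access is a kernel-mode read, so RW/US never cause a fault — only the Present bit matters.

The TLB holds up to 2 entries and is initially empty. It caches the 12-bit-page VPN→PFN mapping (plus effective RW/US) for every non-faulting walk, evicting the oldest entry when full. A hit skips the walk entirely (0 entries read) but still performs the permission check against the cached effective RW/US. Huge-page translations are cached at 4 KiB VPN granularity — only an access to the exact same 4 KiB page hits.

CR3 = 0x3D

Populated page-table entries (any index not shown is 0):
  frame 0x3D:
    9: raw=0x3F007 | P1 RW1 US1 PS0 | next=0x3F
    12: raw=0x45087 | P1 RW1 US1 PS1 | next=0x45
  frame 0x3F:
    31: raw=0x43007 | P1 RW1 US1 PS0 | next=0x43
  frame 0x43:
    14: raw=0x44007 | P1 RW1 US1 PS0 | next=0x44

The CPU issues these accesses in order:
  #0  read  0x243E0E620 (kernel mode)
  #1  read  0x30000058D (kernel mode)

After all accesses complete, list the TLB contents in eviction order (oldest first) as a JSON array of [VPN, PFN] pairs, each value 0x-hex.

Per-access translation:
#0 VA=0x243E0E620 (r,kernel):
  L0: frame=0x3D idx=9 entry=0x3F007 [P=1 RW=1 US=1 PS=0]
  L1: frame=0x3F idx=31 entry=0x43007 [P=1 RW=1 US=1 PS=0]
  L2: frame=0x43 idx=14 entry=0x44007 [P=1 RW=1 US=1 PS=0]
  → PA=0x44620  (3 entries read)
#1 VA=0x30000058D (r,kernel):
  L0: frame=0x3D idx=12 entry=0x45087 [P=1 RW=1 US=1 PS=1]
  → PA=0x4558D (huge @L0)  (1 entries read)

TLB: [["0x243E0E", "0x44"], ["0x300000", "0x45"]]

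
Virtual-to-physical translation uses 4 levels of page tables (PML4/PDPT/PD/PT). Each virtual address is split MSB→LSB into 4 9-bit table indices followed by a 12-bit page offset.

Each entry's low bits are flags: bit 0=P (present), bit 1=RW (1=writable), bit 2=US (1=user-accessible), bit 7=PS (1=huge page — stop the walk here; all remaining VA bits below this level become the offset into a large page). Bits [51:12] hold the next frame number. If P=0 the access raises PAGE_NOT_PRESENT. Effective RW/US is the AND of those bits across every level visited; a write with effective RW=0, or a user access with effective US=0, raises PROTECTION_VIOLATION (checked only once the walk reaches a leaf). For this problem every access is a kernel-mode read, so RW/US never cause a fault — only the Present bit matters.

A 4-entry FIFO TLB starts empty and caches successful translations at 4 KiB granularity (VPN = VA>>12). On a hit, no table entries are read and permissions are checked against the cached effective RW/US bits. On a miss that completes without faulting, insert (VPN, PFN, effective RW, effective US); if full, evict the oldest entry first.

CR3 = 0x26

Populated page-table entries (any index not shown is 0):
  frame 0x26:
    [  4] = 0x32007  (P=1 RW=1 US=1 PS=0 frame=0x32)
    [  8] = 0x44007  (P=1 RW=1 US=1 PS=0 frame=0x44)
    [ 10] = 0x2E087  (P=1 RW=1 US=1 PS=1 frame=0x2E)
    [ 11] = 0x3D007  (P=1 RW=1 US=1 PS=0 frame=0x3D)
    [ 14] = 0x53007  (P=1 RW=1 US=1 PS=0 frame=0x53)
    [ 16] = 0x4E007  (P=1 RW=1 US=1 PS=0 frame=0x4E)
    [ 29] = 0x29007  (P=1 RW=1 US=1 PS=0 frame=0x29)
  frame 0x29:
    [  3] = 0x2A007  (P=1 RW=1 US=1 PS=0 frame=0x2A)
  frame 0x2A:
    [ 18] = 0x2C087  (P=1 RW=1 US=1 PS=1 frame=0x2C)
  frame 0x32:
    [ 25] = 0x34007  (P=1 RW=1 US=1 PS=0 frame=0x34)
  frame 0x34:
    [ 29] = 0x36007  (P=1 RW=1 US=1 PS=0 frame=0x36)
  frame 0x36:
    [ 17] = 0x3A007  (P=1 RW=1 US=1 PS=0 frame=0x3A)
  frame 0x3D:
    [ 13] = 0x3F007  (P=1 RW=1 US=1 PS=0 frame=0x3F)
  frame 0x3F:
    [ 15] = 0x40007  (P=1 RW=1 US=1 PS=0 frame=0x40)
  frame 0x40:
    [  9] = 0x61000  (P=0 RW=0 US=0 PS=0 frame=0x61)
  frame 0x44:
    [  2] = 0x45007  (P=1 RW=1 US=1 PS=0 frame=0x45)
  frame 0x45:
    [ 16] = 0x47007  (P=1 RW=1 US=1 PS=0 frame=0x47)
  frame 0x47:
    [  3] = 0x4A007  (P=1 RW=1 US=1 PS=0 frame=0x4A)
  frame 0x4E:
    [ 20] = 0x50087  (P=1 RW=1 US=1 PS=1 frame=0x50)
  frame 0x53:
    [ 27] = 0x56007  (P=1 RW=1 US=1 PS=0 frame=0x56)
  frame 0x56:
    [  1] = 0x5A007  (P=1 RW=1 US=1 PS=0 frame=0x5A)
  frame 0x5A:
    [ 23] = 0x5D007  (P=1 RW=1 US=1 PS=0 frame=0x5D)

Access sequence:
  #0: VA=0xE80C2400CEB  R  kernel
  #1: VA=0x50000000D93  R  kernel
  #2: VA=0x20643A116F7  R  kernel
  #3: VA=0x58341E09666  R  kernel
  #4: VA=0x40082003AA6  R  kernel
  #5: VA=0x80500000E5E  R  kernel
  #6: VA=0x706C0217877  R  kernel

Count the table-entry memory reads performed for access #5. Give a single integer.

Trace:
#0 VA=0xE80C2400CEB (r,kernel):
  L0: frame=0x26 idx=29 entry=0x29007 [P=1 RW=1 US=1 PS=0]
  L1: frame=0x29 idx=3 entry=0x2A007 [P=1 RW=1 US=1 PS=0]
  L2: frame=0x2A idx=18 entry=0x2C087 [P=1 RW=1 US=1 PS=1]
  ⇒ phys 0x2CCEB (huge @L2)  [3 reads]
#1 VA=0x50000000D93 (r,kernel):
  L0: frame=0x26 idx=10 entry=0x2E087 [P=1 RW=1 US=1 PS=1]
  ⇒ phys 0x2ED93 (huge @L0)  [1 reads]
#2 VA=0x20643A116F7 (r,kernel):
  L0: frame=0x26 idx=4 entry=0x32007 [P=1 RW=1 US=1 PS=0]
  L1: frame=0x32 idx=25 entry=0x34007 [P=1 RW=1 US=1 PS=0]
  L2: frame=0x34 idx=29 entry=0x36007 [P=1 RW=1 US=1 PS=0]
  L3: frame=0x36 idx=17 entry=0x3A007 [P=1 RW=1 US=1 PS=0]
  ⇒ phys 0x3A6F7  [4 reads]
#3 VA=0x58341E09666 (r,kernel):
  L0: frame=0x26 idx=11 entry=0x3D007 [P=1 RW=1 US=1 PS=0]
  L1: frame=0x3D idx=13 entry=0x3F007 [P=1 RW=1 US=1 PS=0]
  L2: frame=0x3F idx=15 entry=0x40007 [P=1 RW=1 US=1 PS=0]
  L3: frame=0x40 idx=9 entry=0x61000 [P=0 RW=0 US=0 PS=0]
  → PAGE_NOT_PRESENT  (4 entries read)
#4 VA=0x40082003AA6 (r,kernel):
  L0: frame=0x26 idx=8 entry=0x44007 [P=1 RW=1 US=1 PS=0]
  L1: frame=0x44 idx=2 entry=0x45007 [P=1 RW=1 US=1 PS=0]
  L2: frame=0x45 idx=16 entry=0x47007 [P=1 RW=1 US=1 PS=0]
  L3: frame=0x47 idx=3 entry=0x4A007 [P=1 RW=1 US=1 PS=0]
  ⇒ phys 0x4AAA6  [4 reads]
#5 VA=0x80500000E5E (r,kernel):
  L0: frame=0x26 idx=16 entry=0x4E007 [P=1 RW=1 US=1 PS=0]
  L1: frame=0x4E idx=20 entry=0x50087 [P=1 RW=1 US=1 PS=1]
  ⇒ phys 0x50E5E (huge @L1)  [2 reads]
#6 VA=0x706C0217877 (r,kernel):
  L0: frame=0x26 idx=14 entry=0x53007 [P=1 RW=1 US=1 PS=0]
  L1: frame=0x53 idx=27 entry=0x56007 [P=1 RW=1 US=1 PS=0]
  L2: frame=0x56 idx=1 entry=0x5A007 [P=1 RW=1 US=1 PS=0]
  L3: frame=0x5A idx=23 entry=0x5D007 [P=1 RW=1 US=1 PS=0]
  ⇒ phys 0x5D877  [4 reads]

Entries read for #5: 2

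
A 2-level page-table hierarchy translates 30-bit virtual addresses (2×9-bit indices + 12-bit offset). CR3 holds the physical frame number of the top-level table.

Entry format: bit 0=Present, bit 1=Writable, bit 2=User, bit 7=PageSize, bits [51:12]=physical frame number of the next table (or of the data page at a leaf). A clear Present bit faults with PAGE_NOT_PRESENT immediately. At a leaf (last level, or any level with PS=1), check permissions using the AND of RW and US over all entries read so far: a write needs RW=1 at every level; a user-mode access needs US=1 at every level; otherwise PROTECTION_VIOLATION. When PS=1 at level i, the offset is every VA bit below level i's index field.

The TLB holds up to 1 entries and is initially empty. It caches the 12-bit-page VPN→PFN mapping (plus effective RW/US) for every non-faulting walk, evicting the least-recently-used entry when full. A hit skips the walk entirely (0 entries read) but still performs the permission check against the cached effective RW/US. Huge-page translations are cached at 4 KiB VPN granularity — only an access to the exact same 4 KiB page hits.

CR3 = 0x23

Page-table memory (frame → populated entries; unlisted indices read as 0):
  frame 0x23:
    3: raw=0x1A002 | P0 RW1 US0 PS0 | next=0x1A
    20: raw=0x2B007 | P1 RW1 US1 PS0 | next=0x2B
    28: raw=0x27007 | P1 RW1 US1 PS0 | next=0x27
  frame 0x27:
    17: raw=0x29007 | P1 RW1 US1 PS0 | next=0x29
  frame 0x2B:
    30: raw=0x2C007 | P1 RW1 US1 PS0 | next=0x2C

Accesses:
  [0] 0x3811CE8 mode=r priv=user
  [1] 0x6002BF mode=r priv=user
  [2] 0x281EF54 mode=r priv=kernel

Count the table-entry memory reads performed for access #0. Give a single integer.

Per-access translation:
#0 VA=0x3811CE8 (r,user):
  [0] read 0x23 idx=28: raw=0x27007 flags P=1 W=1 U=1 S=0
  [1] read 0x27 idx=17: raw=0x29007 flags P=1 W=1 U=1 S=0
  ⇒ phys 0x29CE8  [2 reads]
#1 VA=0x6002BF (r,user):
  [0] read 0x23 idx=3: raw=0x1A002 flags P=0 W=1 U=0 S=0
  → PAGE_NOT_PRESENT  (1 entries read)
#2 VA=0x281EF54 (r,kernel):
  [0] read 0x23 idx=20: raw=0x2B007 flags P=1 W=1 U=1 S=0
  [1] read 0x2B idx=30: raw=0x2C007 flags P=1 W=1 U=1 S=0
  ⇒ phys 0x2CF54  [2 reads]

Entries read for #0: 2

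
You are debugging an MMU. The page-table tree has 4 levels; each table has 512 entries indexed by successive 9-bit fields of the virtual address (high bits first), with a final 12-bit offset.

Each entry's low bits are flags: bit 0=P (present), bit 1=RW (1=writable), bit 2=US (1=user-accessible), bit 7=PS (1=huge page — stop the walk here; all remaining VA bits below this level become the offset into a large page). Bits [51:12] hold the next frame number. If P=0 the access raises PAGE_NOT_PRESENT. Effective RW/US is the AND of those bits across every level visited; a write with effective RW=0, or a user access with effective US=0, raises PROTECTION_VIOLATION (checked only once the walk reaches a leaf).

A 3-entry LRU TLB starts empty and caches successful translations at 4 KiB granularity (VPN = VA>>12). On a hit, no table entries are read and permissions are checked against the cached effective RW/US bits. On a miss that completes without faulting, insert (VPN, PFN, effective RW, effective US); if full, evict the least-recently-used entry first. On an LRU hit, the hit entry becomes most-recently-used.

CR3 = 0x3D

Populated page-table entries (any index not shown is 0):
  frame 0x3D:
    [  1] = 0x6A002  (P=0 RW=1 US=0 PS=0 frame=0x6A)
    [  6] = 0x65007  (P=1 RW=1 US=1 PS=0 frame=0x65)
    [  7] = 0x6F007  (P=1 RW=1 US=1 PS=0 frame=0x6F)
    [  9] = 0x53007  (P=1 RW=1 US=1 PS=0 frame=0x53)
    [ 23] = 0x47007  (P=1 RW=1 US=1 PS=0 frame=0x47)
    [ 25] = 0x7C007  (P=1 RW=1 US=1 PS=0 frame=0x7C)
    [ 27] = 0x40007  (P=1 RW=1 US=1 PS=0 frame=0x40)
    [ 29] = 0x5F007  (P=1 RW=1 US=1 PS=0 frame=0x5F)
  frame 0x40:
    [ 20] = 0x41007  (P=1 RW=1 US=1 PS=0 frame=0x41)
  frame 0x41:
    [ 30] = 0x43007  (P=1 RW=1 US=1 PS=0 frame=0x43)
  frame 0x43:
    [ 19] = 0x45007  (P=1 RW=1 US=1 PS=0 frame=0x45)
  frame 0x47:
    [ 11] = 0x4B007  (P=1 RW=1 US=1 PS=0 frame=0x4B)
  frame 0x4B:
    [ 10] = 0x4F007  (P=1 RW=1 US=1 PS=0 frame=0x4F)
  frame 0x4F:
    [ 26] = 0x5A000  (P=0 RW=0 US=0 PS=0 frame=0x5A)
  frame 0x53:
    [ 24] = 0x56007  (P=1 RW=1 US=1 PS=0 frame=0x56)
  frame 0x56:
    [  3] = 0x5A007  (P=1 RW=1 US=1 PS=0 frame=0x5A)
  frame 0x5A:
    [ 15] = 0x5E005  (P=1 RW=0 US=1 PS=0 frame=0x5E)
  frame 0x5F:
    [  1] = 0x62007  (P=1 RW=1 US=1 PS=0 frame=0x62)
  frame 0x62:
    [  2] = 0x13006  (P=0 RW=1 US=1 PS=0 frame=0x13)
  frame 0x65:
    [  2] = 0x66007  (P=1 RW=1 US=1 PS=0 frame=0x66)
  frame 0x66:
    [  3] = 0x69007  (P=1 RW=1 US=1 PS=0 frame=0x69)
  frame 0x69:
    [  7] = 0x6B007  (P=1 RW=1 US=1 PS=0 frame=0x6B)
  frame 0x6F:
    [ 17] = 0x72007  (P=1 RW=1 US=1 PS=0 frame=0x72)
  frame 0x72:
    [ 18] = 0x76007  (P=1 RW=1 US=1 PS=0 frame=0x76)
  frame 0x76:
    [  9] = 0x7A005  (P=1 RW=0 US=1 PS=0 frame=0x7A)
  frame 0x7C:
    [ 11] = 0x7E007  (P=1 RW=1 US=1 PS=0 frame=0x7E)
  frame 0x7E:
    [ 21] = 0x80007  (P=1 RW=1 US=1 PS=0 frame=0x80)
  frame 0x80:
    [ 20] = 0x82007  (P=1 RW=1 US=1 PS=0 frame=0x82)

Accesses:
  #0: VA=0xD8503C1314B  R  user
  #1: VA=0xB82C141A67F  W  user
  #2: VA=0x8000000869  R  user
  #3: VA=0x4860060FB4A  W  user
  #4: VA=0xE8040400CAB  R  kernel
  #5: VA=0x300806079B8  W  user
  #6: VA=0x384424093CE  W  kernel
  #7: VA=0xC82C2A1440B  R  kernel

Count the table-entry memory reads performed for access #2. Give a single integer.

Walk each access:
#0 VA=0xD8503C1314B (r,user):
  L0 @0x3D[27] → 0x40007  P=1,RW=1,US=1,PS=0
  L1 @0x40[20] → 0x41007  P=1,RW=1,US=1,PS=0
  L2 @0x41[30] → 0x43007  P=1,RW=1,US=1,PS=0
  L3 @0x43[19] → 0x45007  P=1,RW=1,US=1,PS=0
  ✓ 0x4514B  — 4 lookups
#1 VA=0xB82C141A67F (w,user):
  L0 @0x3D[23] → 0x47007  P=1,RW=1,US=1,PS=0
  L1 @0x47[11] → 0x4B007  P=1,RW=1,US=1,PS=0
  L2 @0x4B[10] → 0x4F007  P=1,RW=1,US=1,PS=0
  L3 @0x4F[26] → 0x5A000  P=0,RW=0,US=0,PS=0
  ⇒ fault: PAGE_NOT_PRESENT  — 4 lookups
#2 VA=0x8000000869 (r,user):
  L0 @0x3D[1] → 0x6A002  P=0,RW=1,US=0,PS=0
  ⇒ fault: PAGE_NOT_PRESENT  — 1 lookups
#3 VA=0x4860060FB4A (w,user):
  L0 @0x3D[9] → 0x53007  P=1,RW=1,US=1,PS=0
  L1 @0x53[24] → 0x56007  P=1,RW=1,US=1,PS=0
  L2 @0x56[3] → 0x5A007  P=1,RW=1,US=1,PS=0
  L3 @0x5A[15] → 0x5E005  P=1,RW=0,US=1,PS=0
  ⇒ fault: PROTECTION_VIOLATION  — 4 lookups
#4 VA=0xE8040400CAB (r,kernel):
  L0 @0x3D[29] → 0x5F007  P=1,RW=1,US=1,PS=0
  L1 @0x5F[1] → 0x62007  P=1,RW=1,US=1,PS=0
  L2 @0x62[2] → 0x13006  P=0,RW=1,US=1,PS=0
  ⇒ fault: PAGE_NOT_PRESENT  — 3 lookups
#5 VA=0x300806079B8 (w,user):
  L0 @0x3D[6] → 0x65007  P=1,RW=1,US=1,PS=0
  L1 @0x65[2] → 0x66007  P=1,RW=1,US=1,PS=0
  L2 @0x66[3] → 0x69007  P=1,RW=1,US=1,PS=0
  L3 @0x69[7] → 0x6B007  P=1,RW=1,US=1,PS=0
  ✓ 0x6B9B8  — 4 lookups
#6 VA=0x384424093CE (w,kernel):
  L0 @0x3D[7] → 0x6F007  P=1,RW=1,US=1,PS=0
  L1 @0x6F[17] → 0x72007  P=1,RW=1,US=1,PS=0
  L2 @0x72[18] → 0x76007  P=1,RW=1,US=1,PS=0
  L3 @0x76[9] → 0x7A005  P=1,RW=0,US=1,PS=0
  ⇒ fault: PROTECTION_VIOLATION  — 4 lookups
#7 VA=0xC82C2A1440B (r,kernel):
  L0 @0x3D[25] → 0x7C007  P=1,RW=1,US=1,PS=0
  L1 @0x7C[11] → 0x7E007  P=1,RW=1,US=1,PS=0
  L2 @0x7E[21] → 0x80007  P=1,RW=1,US=1,PS=0
  L3 @0x80[20] → 0x82007  P=1,RW=1,US=1,PS=0
  ✓ 0x8240B  — 4 lookups

Entries read for #2: 1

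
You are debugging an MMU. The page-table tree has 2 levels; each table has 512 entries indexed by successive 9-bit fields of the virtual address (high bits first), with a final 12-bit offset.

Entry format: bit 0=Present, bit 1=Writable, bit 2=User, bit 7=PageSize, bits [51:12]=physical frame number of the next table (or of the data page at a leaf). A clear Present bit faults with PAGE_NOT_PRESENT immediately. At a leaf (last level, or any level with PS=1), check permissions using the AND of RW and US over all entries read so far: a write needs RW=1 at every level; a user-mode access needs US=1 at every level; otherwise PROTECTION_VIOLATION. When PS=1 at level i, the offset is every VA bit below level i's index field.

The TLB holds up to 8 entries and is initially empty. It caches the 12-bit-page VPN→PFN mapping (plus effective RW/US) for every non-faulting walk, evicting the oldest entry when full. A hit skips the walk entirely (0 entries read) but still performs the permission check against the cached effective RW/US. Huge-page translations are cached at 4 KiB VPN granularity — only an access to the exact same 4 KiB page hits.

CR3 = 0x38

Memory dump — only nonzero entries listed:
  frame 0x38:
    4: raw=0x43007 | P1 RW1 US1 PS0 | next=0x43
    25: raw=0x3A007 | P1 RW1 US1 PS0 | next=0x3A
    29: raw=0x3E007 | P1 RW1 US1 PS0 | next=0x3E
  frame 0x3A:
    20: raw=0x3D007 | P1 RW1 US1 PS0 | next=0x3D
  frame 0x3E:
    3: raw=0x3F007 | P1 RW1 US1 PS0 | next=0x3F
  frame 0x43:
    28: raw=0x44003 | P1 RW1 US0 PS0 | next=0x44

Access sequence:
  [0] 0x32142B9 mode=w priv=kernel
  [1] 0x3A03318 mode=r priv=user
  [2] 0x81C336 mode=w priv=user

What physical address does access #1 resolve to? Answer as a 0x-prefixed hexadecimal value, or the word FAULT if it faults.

Per-access translation:
#0 VA=0x32142B9 (w,kernel):
  lvl0: tbl 0x38, slot 25 ⇒ 0x3A007 (P1/RW1/US1/PS0)
  lvl1: tbl 0x3A, slot 20 ⇒ 0x3D007 (P1/RW1/US1/PS0)
  ⇒ phys 0x3D2B9  [2 reads]
#1 VA=0x3A03318 (r,user):
  lvl0: tbl 0x38, slot 29 ⇒ 0x3E007 (P1/RW1/US1/PS0)
  lvl1: tbl 0x3E, slot 3 ⇒ 0x3F007 (P1/RW1/US1/PS0)
  ⇒ phys 0x3F318  [2 reads]
#2 VA=0x81C336 (w,user):
  lvl0: tbl 0x38, slot 4 ⇒ 0x43007 (P1/RW1/US1/PS0)
  lvl1: tbl 0x43, slot 28 ⇒ 0x44003 (P1/RW1/US0/PS0)
  → PROTECTION_VIOLATION  (2 entries read)

Access #1 PA: 0x3F318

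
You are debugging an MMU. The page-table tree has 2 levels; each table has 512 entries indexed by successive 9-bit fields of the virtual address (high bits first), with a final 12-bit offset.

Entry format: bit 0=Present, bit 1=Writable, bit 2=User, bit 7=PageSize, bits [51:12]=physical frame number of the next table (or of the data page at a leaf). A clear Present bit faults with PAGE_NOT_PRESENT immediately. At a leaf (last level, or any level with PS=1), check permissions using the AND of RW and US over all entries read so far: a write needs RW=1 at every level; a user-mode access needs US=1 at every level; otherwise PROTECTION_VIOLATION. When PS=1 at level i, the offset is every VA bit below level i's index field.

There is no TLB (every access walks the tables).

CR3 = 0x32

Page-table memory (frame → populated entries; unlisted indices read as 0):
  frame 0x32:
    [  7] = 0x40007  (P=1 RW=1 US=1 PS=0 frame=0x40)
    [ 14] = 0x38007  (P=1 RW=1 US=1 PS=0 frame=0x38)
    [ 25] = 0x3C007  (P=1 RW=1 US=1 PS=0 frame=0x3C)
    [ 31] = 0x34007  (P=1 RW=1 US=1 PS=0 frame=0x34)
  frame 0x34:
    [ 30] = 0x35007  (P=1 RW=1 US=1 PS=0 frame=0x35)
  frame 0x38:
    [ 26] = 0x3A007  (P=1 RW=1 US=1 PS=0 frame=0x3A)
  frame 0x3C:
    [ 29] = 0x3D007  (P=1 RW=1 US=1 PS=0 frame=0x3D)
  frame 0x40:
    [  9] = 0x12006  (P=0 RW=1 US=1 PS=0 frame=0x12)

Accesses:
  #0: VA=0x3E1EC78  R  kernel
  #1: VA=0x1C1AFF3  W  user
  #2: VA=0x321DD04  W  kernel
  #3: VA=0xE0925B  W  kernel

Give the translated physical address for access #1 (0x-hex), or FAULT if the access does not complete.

Per-access translation:
#0 VA=0x3E1EC78 (r,kernel):
  L0: frame=0x32 idx=31 entry=0x34007 [P=1 RW=1 US=1 PS=0]
  L1: frame=0x34 idx=30 entry=0x35007 [P=1 RW=1 US=1 PS=0]
  ⇒ phys 0x35C78  [2 reads]
#1 VA=0x1C1AFF3 (w,user):
  L0: frame=0x32 idx=14 entry=0x38007 [P=1 RW=1 US=1 PS=0]
  L1: frame=0x38 idx=26 entry=0x3A007 [P=1 RW=1 US=1 PS=0]
  ⇒ phys 0x3AFF3  [2 reads]
#2 VA=0x321DD04 (w,kernel):
  L0: frame=0x32 idx=25 entry=0x3C007 [P=1 RW=1 US=1 PS=0]
  L1: frame=0x3C idx=29 entry=0x3D007 [P=1 RW=1 US=1 PS=0]
  ⇒ phys 0x3DD04  [2 reads]
#3 VA=0xE0925B (w,kernel):
  L0: frame=0x32 idx=7 entry=0x40007 [P=1 RW=1 US=1 PS=0]
  L1: frame=0x40 idx=9 entry=0x12006 [P=0 RW=1 US=1 PS=0]
  → PAGE_NOT_PRESENT  (2 entries read)

Access #1 PA: 0x3AFF3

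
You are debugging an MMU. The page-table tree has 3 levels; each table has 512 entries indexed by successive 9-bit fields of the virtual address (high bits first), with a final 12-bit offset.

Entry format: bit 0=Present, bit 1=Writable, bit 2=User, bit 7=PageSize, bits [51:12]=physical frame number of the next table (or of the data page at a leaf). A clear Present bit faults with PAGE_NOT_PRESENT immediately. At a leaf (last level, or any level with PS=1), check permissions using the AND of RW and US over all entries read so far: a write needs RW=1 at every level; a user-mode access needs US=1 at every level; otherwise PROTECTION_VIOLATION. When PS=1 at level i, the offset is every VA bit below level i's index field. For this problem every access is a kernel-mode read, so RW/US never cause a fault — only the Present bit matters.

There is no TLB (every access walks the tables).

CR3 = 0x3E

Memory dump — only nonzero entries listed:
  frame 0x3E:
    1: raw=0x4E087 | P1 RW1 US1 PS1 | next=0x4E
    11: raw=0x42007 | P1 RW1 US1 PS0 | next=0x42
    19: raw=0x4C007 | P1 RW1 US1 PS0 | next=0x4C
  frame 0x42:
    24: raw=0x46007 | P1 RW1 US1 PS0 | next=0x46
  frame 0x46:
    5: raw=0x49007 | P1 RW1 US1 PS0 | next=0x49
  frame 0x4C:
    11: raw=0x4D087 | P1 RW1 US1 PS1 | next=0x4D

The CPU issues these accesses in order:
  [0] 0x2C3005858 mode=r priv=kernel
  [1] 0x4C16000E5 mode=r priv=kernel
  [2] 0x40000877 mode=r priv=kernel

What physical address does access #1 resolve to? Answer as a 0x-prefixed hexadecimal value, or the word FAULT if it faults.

Per-access translation:
#0 VA=0x2C3005858 (r,kernel):
  [0] read 0x3E idx=11: raw=0x42007 flags P=1 W=1 U=1 S=0
  [1] read 0x42 idx=24: raw=0x46007 flags P=1 W=1 U=1 S=0
  [2] read 0x46 idx=5: raw=0x49007 flags P=1 W=1 U=1 S=0
  → PA=0x49858  (3 entries read)
#1 VA=0x4C16000E5 (r,kernel):
  [0] read 0x3E idx=19: raw=0x4C007 flags P=1 W=1 U=1 S=0
  [1] read 0x4C idx=11: raw=0x4D087 flags P=1 W=1 U=1 S=1
  → PA=0x4D0E5 (huge @L1)  (2 entries read)
#2 VA=0x40000877 (r,kernel):
  [0] read 0x3E idx=1: raw=0x4E087 flags P=1 W=1 U=1 S=1
  → PA=0x4E877 (huge @L0)  (1 entries read)

Access #1 PA: 0x4D0E5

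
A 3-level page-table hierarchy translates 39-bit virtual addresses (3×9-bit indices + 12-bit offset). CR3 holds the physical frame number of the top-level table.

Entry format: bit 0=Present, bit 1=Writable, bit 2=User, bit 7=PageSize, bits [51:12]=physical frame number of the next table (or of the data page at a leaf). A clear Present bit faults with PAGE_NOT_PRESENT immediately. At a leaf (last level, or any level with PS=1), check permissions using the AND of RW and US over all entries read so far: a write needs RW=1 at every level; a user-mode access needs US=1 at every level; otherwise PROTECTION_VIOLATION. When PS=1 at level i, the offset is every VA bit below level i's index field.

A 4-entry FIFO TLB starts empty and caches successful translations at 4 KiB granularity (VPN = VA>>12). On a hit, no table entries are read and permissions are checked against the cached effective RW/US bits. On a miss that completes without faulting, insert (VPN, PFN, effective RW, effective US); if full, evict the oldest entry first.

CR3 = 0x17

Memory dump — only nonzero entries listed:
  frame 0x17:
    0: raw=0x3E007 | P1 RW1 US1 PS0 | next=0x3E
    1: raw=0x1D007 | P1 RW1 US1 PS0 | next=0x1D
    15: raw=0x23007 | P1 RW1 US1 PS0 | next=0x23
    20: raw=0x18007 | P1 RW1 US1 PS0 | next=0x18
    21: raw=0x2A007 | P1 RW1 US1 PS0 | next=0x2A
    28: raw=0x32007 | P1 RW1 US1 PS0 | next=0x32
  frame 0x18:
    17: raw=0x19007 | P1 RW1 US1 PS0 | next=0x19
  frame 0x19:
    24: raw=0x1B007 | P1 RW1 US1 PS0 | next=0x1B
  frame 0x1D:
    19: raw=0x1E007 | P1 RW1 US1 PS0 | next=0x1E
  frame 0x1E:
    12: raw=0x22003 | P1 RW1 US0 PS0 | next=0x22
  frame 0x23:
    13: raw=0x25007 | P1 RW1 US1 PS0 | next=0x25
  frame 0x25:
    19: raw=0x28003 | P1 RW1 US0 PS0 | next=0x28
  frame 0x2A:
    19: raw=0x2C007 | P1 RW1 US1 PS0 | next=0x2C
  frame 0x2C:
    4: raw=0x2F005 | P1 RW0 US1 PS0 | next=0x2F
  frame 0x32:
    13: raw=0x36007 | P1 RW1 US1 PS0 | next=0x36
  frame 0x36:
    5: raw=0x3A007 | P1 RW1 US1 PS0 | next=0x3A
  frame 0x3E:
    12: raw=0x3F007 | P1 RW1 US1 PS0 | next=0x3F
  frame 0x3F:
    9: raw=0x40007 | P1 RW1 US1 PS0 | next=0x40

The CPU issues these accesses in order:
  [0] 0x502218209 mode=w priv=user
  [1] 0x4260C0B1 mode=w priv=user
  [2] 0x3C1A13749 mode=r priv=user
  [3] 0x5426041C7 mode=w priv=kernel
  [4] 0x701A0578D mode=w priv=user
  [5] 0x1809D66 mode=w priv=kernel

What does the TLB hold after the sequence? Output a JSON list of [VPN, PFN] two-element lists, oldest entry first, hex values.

Trace:
#0 VA=0x502218209 (w,user):
  [0] read 0x17 idx=20: raw=0x18007 flags P=1 W=1 U=1 S=0
  [1] read 0x18 idx=17: raw=0x19007 flags P=1 W=1 U=1 S=0
  [2] read 0x19 idx=24: raw=0x1B007 flags P=1 W=1 U=1 S=0
  → PA=0x1B209  (3 entries read)
#1 VA=0x4260C0B1 (w,user):
  [0] read 0x17 idx=1: raw=0x1D007 flags P=1 W=1 U=1 S=0
  [1] read 0x1D idx=19: raw=0x1E007 flags P=1 W=1 U=1 S=0
  [2] read 0x1E idx=12: raw=0x22003 flags P=1 W=1 U=0 S=0
  → PROTECTION_VIOLATION  (3 entries read)
#2 VA=0x3C1A13749 (r,user):
  [0] read 0x17 idx=15: raw=0x23007 flags P=1 W=1 U=1 S=0
  [1] read 0x23 idx=13: raw=0x25007 flags P=1 W=1 U=1 S=0
  [2] read 0x25 idx=19: raw=0x28003 flags P=1 W=1 U=0 S=0
  → PROTECTION_VIOLATION  (3 entries read)
#3 VA=0x5426041C7 (w,kernel):
  [0] read 0x17 idx=21: raw=0x2A007 flags P=1 W=1 U=1 S=0
  [1] read 0x2A idx=19: raw=0x2C007 flags P=1 W=1 U=1 S=0
  [2] read 0x2C idx=4: raw=0x2F005 flags P=1 W=0 U=1 S=0
  → PROTECTION_VIOLATION  (3 entries read)
#4 VA=0x701A0578D (w,user):
  [0] read 0x17 idx=28: raw=0x32007 flags P=1 W=1 U=1 S=0
  [1] read 0x32 idx=13: raw=0x36007 flags P=1 W=1 U=1 S=0
  [2] read 0x36 idx=5: raw=0x3A007 flags P=1 W=1 U=1 S=0
  → PA=0x3A78D  (3 entries read)
#5 VA=0x1809D66 (w,kernel):
  [0] read 0x17 idx=0: raw=0x3E007 flags P=1 W=1 U=1 S=0
  [1] read 0x3E idx=12: raw=0x3F007 flags P=1 W=1 U=1 S=0
  [2] read 0x3F idx=9: raw=0x40007 flags P=1 W=1 U=1 S=0
  → PA=0x40D66  (3 entries read)

TLB: [["0x502218", "0x1B"], ["0x701A05", "0x3A"], ["0x1809", "0x40"]]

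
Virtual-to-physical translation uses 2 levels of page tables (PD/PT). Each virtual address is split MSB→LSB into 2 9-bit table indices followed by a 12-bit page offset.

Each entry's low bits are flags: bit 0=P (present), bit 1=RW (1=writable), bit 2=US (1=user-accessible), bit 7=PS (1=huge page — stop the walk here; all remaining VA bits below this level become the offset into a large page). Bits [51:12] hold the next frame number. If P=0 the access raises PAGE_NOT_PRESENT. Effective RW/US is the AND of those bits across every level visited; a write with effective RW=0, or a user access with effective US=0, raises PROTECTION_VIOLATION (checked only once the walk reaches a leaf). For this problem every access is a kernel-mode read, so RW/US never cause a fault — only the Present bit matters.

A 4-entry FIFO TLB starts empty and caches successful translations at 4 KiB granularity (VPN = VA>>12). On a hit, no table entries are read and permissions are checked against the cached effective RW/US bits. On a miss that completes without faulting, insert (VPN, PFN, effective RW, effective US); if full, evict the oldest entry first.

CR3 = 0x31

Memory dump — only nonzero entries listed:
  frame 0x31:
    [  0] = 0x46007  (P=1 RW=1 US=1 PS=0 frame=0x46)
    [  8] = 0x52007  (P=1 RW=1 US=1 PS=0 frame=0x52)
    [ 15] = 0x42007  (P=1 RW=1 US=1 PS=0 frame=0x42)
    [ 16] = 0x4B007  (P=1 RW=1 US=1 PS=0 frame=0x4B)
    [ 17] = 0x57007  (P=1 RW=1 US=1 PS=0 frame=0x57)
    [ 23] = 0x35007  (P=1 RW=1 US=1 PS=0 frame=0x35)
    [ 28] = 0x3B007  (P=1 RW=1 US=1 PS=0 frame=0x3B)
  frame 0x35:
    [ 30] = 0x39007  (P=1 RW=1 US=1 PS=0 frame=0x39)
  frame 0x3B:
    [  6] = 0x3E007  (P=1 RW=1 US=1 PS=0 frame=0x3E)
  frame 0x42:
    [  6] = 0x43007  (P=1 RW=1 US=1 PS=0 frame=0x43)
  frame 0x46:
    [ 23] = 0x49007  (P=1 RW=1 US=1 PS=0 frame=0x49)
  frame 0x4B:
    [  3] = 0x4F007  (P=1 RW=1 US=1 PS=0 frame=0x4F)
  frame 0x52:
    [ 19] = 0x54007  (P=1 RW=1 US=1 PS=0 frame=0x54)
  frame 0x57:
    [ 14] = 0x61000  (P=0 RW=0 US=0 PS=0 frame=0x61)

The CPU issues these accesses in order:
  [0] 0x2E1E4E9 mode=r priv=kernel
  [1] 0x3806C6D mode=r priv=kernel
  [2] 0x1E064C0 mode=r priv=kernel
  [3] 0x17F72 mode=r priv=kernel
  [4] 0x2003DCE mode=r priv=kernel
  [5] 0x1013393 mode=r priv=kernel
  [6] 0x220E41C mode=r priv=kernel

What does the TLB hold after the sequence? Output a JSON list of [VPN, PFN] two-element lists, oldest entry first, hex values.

Walk each access:
#0 VA=0x2E1E4E9 (r,kernel):
  [0] read 0x31 idx=23: raw=0x35007 flags P=1 W=1 U=1 S=0
  [1] read 0x35 idx=30: raw=0x39007 flags P=1 W=1 U=1 S=0
  ✓ 0x394E9  — 2 lookups
#1 VA=0x3806C6D (r,kernel):
  [0] read 0x31 idx=28: raw=0x3B007 flags P=1 W=1 U=1 S=0
  [1] read 0x3B idx=6: raw=0x3E007 flags P=1 W=1 U=1 S=0
  ✓ 0x3EC6D  — 2 lookups
#2 VA=0x1E064C0 (r,kernel):
  [0] read 0x31 idx=15: raw=0x42007 flags P=1 W=1 U=1 S=0
  [1] read 0x42 idx=6: raw=0x43007 flags P=1 W=1 U=1 S=0
  ✓ 0x434C0  — 2 lookups
#3 VA=0x17F72 (r,kernel):
  [0] read 0x31 idx=0: raw=0x46007 flags P=1 W=1 U=1 S=0
  [1] read 0x46 idx=23: raw=0x49007 flags P=1 W=1 U=1 S=0
  ✓ 0x49F72  — 2 lookups
#4 VA=0x2003DCE (r,kernel):
  [0] read 0x31 idx=16: raw=0x4B007 flags P=1 W=1 U=1 S=0
  [1] read 0x4B idx=3: raw=0x4F007 flags P=1 W=1 U=1 S=0
  ✓ 0x4FDCE  — 2 lookups
#5 VA=0x1013393 (r,kernel):
  [0] read 0x31 idx=8: raw=0x52007 flags P=1 W=1 U=1 S=0
  [1] read 0x52 idx=19: raw=0x54007 flags P=1 W=1 U=1 S=0
  ✓ 0x54393  — 2 lookups
#6 VA=0x220E41C (r,kernel):
  [0] read 0x31 idx=17: raw=0x57007 flags P=1 W=1 U=1 S=0
  [1] read 0x57 idx=14: raw=0x61000 flags P=0 W=0 U=0 S=0
  ⇒ fault: PAGE_NOT_PRESENT  — 2 lookups

TLB: [["0x1E06", "0x43"], ["0x17", "0x49"], ["0x2003", "0x4F"], ["0x1013", "0x54"]]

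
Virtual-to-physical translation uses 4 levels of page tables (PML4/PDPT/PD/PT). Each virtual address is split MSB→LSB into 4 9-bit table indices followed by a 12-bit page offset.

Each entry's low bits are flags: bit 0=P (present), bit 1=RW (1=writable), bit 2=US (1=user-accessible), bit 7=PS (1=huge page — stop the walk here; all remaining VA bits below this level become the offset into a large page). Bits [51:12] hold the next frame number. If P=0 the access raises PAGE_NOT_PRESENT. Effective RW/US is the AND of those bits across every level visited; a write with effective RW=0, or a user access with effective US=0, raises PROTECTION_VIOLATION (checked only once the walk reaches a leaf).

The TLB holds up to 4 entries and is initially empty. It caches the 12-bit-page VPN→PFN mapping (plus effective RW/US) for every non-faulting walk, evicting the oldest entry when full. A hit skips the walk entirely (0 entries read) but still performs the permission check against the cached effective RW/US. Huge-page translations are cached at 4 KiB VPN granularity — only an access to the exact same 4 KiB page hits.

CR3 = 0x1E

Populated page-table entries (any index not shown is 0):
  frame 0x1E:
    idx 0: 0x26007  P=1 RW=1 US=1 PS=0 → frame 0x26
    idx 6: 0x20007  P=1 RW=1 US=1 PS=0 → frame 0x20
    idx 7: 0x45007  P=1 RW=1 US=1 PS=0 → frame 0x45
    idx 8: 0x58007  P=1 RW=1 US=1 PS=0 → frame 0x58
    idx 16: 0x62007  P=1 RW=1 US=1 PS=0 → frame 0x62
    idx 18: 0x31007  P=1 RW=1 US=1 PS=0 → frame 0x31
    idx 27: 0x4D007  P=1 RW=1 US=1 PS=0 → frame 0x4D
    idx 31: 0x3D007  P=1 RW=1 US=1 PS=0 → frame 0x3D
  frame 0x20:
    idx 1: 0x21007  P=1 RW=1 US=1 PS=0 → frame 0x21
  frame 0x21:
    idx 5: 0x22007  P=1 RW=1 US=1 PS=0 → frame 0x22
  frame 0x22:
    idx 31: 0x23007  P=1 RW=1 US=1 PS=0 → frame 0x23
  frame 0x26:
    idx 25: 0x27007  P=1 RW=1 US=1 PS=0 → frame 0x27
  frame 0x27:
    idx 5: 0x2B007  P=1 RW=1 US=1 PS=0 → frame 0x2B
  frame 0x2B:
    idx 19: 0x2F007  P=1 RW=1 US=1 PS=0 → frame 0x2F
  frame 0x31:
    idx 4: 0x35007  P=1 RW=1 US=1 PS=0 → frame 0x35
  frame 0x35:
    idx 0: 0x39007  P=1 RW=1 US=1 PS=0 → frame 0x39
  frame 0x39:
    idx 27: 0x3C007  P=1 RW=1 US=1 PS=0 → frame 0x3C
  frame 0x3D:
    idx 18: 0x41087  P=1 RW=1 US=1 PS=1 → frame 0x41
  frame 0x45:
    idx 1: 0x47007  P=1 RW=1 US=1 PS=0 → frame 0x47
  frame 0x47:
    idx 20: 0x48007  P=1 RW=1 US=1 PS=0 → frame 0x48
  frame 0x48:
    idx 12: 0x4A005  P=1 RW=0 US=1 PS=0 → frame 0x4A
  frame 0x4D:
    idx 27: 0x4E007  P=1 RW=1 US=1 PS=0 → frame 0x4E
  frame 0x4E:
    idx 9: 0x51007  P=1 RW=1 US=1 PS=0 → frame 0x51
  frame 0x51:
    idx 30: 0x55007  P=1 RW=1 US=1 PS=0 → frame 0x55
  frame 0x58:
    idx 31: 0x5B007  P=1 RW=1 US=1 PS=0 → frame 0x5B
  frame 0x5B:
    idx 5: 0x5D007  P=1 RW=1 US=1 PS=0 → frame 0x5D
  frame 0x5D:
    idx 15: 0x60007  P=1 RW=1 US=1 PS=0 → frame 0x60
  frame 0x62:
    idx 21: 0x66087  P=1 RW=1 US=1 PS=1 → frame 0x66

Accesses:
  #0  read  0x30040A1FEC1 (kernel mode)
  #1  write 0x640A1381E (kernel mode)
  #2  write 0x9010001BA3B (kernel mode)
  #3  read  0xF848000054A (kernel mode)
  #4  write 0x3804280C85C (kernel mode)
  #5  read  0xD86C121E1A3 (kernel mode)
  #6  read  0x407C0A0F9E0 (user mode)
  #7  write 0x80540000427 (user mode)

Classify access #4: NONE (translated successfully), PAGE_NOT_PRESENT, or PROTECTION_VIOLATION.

Trace:
#0 VA=0x30040A1FEC1 (r,kernel):
  [0] read 0x1E idx=6: raw=0x20007 flags P=1 W=1 U=1 S=0
  [1] read 0x20 idx=1: raw=0x21007 flags P=1 W=1 U=1 S=0
  [2] read 0x21 idx=5: raw=0x22007 flags P=1 W=1 U=1 S=0
  [3] read 0x22 idx=31: raw=0x23007 flags P=1 W=1 U=1 S=0
  ✓ 0x23EC1  — 4 lookups
#1 VA=0x640A1381E (w,kernel):
  [0] read 0x1E idx=0: raw=0x26007 flags P=1 W=1 U=1 S=0
  [1] read 0x26 idx=25: raw=0x27007 flags P=1 W=1 U=1 S=0
  [2] read 0x27 idx=5: raw=0x2B007 flags P=1 W=1 U=1 S=0
  [3] read 0x2B idx=19: raw=0x2F007 flags P=1 W=1 U=1 S=0
  ✓ 0x2F81E  — 4 lookups
#2 VA=0x9010001BA3B (w,kernel):
  [0] read 0x1E idx=18: raw=0x31007 flags P=1 W=1 U=1 S=0
  [1] read 0x31 idx=4: raw=0x35007 flags P=1 W=1 U=1 S=0
  [2] read 0x35 idx=0: raw=0x39007 flags P=1 W=1 U=1 S=0
  [3] read 0x39 idx=27: raw=0x3C007 flags P=1 W=1 U=1 S=0
  ✓ 0x3CA3B  — 4 lookups
#3 VA=0xF848000054A (r,kernel):
  [0] read 0x1E idx=31: raw=0x3D007 flags P=1 W=1 U=1 S=0
  [1] read 0x3D idx=18: raw=0x41087 flags P=1 W=1 U=1 S=1
  ✓ 0x4154A (huge @L1)  — 2 lookups
#4 VA=0x3804280C85C (w,kernel):
  [0] read 0x1E idx=7: raw=0x45007 flags P=1 W=1 U=1 S=0
  [1] read 0x45 idx=1: raw=0x47007 flags P=1 W=1 U=1 S=0
  [2] read 0x47 idx=20: raw=0x48007 flags P=1 W=1 U=1 S=0
  [3] read 0x48 idx=12: raw=0x4A005 flags P=1 W=0 U=1 S=0
  → PROTECTION_VIOLATION  (4 entries read)
#5 VA=0xD86C121E1A3 (r,kernel):
  [0] read 0x1E idx=27: raw=0x4D007 flags P=1 W=1 U=1 S=0
  [1] read 0x4D idx=27: raw=0x4E007 flags P=1 W=1 U=1 S=0
  [2] read 0x4E idx=9: raw=0x51007 flags P=1 W=1 U=1 S=0
  [3] read 0x51 idx=30: raw=0x55007 flags P=1 W=1 U=1 S=0
  ✓ 0x551A3  — 4 lookups
#6 VA=0x407C0A0F9E0 (r,user):
  [0] read 0x1E idx=8: raw=0x58007 flags P=1 W=1 U=1 S=0
  [1] read 0x58 idx=31: raw=0x5B007 flags P=1 W=1 U=1 S=0
  [2] read 0x5B idx=5: raw=0x5D007 flags P=1 W=1 U=1 S=0
  [3] read 0x5D idx=15: raw=0x60007 flags P=1 W=1 U=1 S=0
  ✓ 0x609E0  — 4 lookups
#7 VA=0x80540000427 (w,user):
  [0] read 0x1E idx=16: raw=0x62007 flags P=1 W=1 U=1 S=0
  [1] read 0x62 idx=21: raw=0x66087 flags P=1 W=1 U=1 S=1
  ✓ 0x66427 (huge @L1)  — 2 lookups

Access #4 fault: PROTECTION_VIOLATION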